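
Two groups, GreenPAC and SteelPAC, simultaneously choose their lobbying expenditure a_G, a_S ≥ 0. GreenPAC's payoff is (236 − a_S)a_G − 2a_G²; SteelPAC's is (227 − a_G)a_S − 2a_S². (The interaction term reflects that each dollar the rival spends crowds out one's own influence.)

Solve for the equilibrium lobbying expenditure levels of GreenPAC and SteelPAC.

Expanding GreenPAC's payoff: 236a_G − a_Sa_G − 2a_G².
∂π/∂a_G = 236 − a_S − 4a_G = 0, so a_G = 59 − 0.25a_S.
Likewise for SteelPAC: a_S = 56.75 − 0.25a_G.
Substituting the second reaction function into the first: a_G = 59 − 0.25(56.75 − 0.25a_G), which gives 0.9375a_G = 44.8125 ⇒ a_G = 47.8.
Then a_S = 56.75 − 0.25·47.8 = 44.8.

47.8, 44.8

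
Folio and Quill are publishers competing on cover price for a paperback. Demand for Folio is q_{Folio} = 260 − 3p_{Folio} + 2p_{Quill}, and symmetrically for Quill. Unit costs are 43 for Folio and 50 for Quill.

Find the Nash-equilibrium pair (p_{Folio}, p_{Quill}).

Folio's profit: π = (p_{Folio} − 43)(260 − 3p_{Folio} + 2p_{Quill}).
∂π/∂p_{Folio} = 389 − 6p_{Folio} + 2p_{Quill} = 0 ⇒ p_{Folio} = 389/6 + (1/3)p_{Quill}.
Similarly p_{Quill} = 205/3 + (1/3)p_{Folio}.
Plugging p_{Quill} into Folio's best response: p_{Folio} = 389/6 + (1/3)(205/3 + (1/3)p_{Folio}) ⇒ (8/9)p_{Folio} = 1577/18, so p_{Folio} = 98.5625.
Then p_{Quill} = 205/3 + (1/3)·98.5625 = 101.1875.

98.5625, 101.1875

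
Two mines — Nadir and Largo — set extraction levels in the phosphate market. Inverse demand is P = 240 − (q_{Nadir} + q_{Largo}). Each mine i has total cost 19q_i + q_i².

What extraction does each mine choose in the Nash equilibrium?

44.2

Mine Nadir's profit: π = q_{Nadir}(240 − (q_{Nadir} + q_{Largo})) − 19q_{Nadir} − q_{Nadir}².
∂π/∂q_{Nadir} = 221 − 4q_{Nadir} − q_{Largo} = 0, so q_{Nadir} = 55.25 − 0.25q_{Largo}.
Setting q_{Nadir} = q_{Largo} in the reaction function: q_{Nadir} = 55.25 − 0.25q_{Nadir}, so q_{Nadir} = 55.25 / 1.25 = 44.2.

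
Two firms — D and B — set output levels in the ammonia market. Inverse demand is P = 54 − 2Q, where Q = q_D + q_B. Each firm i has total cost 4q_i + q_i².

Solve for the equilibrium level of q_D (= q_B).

Firm D's profit: π = q_D(54 − 2(q_D + q_B)) − 4q_D − q_D².
∂π/∂q_D = 50 − 6q_D − 2q_B = 0, so q_D = 25/3 − (1/3)q_B.
Setting q_D = q_B in the reaction function: q_D = 25/3 − (1/3)q_D, so q_D = (25/3) / (4/3) = 6.25.

6.25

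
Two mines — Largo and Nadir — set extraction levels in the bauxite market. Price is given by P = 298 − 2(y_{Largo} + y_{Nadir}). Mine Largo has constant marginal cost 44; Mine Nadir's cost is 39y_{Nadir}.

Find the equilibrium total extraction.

Mine Largo's profit: π = y_{Largo}(298 − 2(y_{Largo} + y_{Nadir})) − 44y_{Largo}.
∂π/∂y_{Largo} = 254 − 4y_{Largo} − 2y_{Nadir} = 0, so y_{Largo} = 63.5 − 0.5y_{Nadir}.
By the same steps for Nadir: y_{Nadir} = 64.75 − 0.5y_{Largo}.
Solving the two reaction functions simultaneously: (1 − (−0.5)(−0.5))y_{Largo} = 63.5 − 0.5·64.75, so 0.75y_{Largo} = 31.125 and y_{Largo} = 41.5.
Then y_{Nadir} = 64.75 − 0.5·41.5 = 44.
Total extraction: 41.5 + 44 = 85.5.

85.5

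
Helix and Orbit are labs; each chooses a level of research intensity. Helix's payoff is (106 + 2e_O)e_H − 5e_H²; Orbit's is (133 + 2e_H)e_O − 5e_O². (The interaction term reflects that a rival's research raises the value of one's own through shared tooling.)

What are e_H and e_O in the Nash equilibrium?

Expanding Helix's payoff: 106e_H + 2e_Oe_H − 5e_H².
∂π/∂e_H = 106 + 2e_O − 10e_H = 0, so e_H = 10.6 + 0.2e_O.
Likewise for Orbit: e_O = 13.3 + 0.2e_H.
Plugging e_O into Helix's best response: e_H = 10.6 + 0.2(13.3 + 0.2e_H) ⇒ 0.96e_H = 13.26, so e_H = 13.8125.
Then e_O = 13.3 + 0.2·13.8125 = 16.0625.

13.8125, 16.0625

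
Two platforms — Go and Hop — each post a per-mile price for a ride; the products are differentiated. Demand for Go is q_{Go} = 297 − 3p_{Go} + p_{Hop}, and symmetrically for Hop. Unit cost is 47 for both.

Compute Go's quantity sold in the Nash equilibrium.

121.8

Go's profit: π = (p_{Go} − 47)(297 − 3p_{Go} + p_{Hop}).
∂π/∂p_{Go} = 438 − 6p_{Go} + p_{Hop} = 0 ⇒ p_{Go} = 73 + (1/6)p_{Hop}.
Setting p_{Go} = p_{Hop} in the reaction function: p_{Go} = 73 + (1/6)p_{Go}, so p_{Go} = 73 / (5/6) = 87.6.
q_{Go} = 297 − 3·87.6 + 87.6 = 121.8.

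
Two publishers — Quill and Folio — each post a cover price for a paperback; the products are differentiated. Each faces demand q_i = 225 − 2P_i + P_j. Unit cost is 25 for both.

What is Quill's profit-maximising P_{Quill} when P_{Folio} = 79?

Quill's profit: π = (P_{Quill} − 25)(225 − 2P_{Quill} + P_{Folio}).
∂π/∂P_{Quill} = 275 − 4P_{Quill} + P_{Folio} = 0 ⇒ P_{Quill} = 68.75 + 0.25P_{Folio}.
At P_{Folio} = 79: P_{Quill} = 68.75 + 0.25·79 = 88.5.

88.5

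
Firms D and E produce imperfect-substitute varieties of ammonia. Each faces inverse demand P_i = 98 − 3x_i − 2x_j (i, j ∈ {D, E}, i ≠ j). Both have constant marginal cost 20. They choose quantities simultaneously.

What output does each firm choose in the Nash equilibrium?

Firm D's profit: π = x_D(98 − 3x_D − 2x_E) − 20x_D.
∂π/∂x_D = 78 − 6x_D − 2x_E = 0 ⇒ x_D = 13 − (1/3)x_E.
The game is symmetric, so in equilibrium x_E = x_D: the reaction function gives (4/3)x_D = 13, hence x_D = 9.75.

9.75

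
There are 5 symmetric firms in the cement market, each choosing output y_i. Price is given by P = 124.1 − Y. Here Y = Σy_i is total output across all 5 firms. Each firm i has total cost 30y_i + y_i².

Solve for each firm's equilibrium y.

11.7625

A representative firm's profit is π_i = y_i(124.1 − Y) − 30y_i − y_i², with Y = y_i + Σ_{j≠i} y_j.
First-order condition: 94.1 − 4y_i − Σ_{j≠i} y_j = 0.
Imposing symmetry (y_j = y for all j) turns Σ_{j≠i} y_j into 4y, so 94.1 = 8y and y = 11.7625.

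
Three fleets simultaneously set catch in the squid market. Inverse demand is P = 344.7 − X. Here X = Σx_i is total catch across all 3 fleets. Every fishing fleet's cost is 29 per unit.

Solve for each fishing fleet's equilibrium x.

78.925

A representative fishing fleet's profit is π_i = x_i(344.7 − X) − 29x_i, with X = x_i + Σ_{j≠i} x_j.
First-order condition: 315.7 − 2x_i − Σ_{j≠i} x_j = 0.
In a symmetric equilibrium every fishing fleet chooses the same x, so Σ_{j≠i} x_j = 2x. The condition becomes 315.7 − 4x = 0, giving x = 315.7/4 = 78.925.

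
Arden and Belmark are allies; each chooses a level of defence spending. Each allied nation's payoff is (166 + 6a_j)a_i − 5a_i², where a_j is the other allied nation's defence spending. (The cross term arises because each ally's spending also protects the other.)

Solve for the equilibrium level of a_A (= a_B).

41.5

Arden's payoff is (166 + 6a_B)a_A − 5a_A².
∂π/∂a_A = 166 + 6a_B − 10a_A = 0, so a_A = 16.6 + 0.6a_B.
Setting a_A = a_B in the reaction function: a_A = 16.6 + 0.6a_A, so a_A = 16.6 / 0.4 = 41.5.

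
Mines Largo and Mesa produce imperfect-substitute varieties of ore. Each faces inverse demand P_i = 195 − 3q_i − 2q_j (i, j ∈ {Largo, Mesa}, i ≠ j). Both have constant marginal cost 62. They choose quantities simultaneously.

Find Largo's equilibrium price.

Mine Largo's profit: π = q_{Largo}(195 − 3q_{Largo} − 2q_{Mesa}) − 62q_{Largo}.
∂π/∂q_{Largo} = 133 − 6q_{Largo} − 2q_{Mesa} = 0 ⇒ q_{Largo} = 133/6 − (1/3)q_{Mesa}.
By symmetry q_{Mesa} = q_{Largo}; substituting into the reaction function, (4/3)q_{Largo} = 133/6 and q_{Largo} = 16.625.
P_{Largo} = 195 − 3·16.625 − 2·16.625 = 111.875.

111.875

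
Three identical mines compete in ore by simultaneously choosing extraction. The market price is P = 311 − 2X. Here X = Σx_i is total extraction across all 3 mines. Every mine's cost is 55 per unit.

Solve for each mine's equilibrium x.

A representative mine's profit is π_i = x_i(311 − 2X) − 55x_i, with X = x_i + Σ_{j≠i} x_j.
First-order condition: 256 − 4x_i − 2Σ_{j≠i} x_j = 0.
In a symmetric equilibrium every mine chooses the same x, so Σ_{j≠i} x_j = 2x. The condition becomes 256 − 8x = 0, giving x = 256/8 = 32.

32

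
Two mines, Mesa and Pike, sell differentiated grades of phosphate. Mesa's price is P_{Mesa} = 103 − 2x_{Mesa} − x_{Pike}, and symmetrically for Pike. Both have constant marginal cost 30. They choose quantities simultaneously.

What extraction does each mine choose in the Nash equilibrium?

Mine Mesa's profit: π = x_{Mesa}(103 − 2x_{Mesa} − x_{Pike}) − 30x_{Mesa}.
∂π/∂x_{Mesa} = 73 − 4x_{Mesa} − x_{Pike} = 0 ⇒ x_{Mesa} = 18.25 − 0.25x_{Pike}.
The game is symmetric, so in equilibrium x_{Pike} = x_{Mesa}: the reaction function gives 1.25x_{Mesa} = 18.25, hence x_{Mesa} = 14.6.

14.6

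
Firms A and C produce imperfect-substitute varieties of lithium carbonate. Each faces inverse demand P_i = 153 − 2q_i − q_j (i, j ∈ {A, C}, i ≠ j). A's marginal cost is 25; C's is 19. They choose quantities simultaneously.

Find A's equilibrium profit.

Firm A's profit: π = q_A(153 − 2q_A − q_C) − 25q_A.
∂π/∂q_A = 128 − 4q_A − q_C = 0 ⇒ q_A = 32 − 0.25q_C.
Similarly q_C = 33.5 − 0.25q_A.
Substituting the second reaction function into the first: q_A = 32 − 0.25(33.5 − 0.25q_A), which gives 0.9375q_A = 23.625 ⇒ q_A = 25.2.
Then q_C = 33.5 − 0.25·25.2 = 27.2.
P_A = 153 − 2·25.2 − 27.2 = 75.4.
Profit = (75.4 − 25)·25.2 = 1270.08.

1270.08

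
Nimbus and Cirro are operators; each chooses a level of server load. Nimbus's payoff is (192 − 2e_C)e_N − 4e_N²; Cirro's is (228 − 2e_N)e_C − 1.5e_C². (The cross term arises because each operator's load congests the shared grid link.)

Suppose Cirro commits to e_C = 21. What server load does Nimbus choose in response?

18.75

Expanding Nimbus's payoff: 192e_N − 2e_Ce_N − 4e_N².
∂π/∂e_N = 192 − 2e_C − 8e_N = 0, so e_N = 24 − 0.25e_C.
At e_C = 21: e_N = 24 − 0.25·21 = 18.75.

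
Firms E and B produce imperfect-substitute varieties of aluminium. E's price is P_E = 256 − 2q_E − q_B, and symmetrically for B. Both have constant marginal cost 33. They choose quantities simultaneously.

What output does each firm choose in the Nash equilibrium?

44.6

Firm E's profit: π = q_E(256 − 2q_E − q_B) − 33q_E.
∂π/∂q_E = 223 − 4q_E − q_B = 0 ⇒ q_E = 55.75 − 0.25q_B.
By symmetry q_B = q_E; substituting into the reaction function, 1.25q_E = 55.75 and q_E = 44.6.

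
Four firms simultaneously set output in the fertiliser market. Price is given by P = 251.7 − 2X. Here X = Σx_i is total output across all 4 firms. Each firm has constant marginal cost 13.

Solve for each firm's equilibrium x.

23.87

A representative firm's profit is π_i = x_i(251.7 − 2X) − 13x_i, with X = x_i + Σ_{j≠i} x_j.
First-order condition: 238.7 − 4x_i − 2Σ_{j≠i} x_j = 0.
In a symmetric equilibrium every firm chooses the same x, so Σ_{j≠i} x_j = 3x. The condition becomes 238.7 − 10x = 0, giving x = 238.7/10 = 23.87.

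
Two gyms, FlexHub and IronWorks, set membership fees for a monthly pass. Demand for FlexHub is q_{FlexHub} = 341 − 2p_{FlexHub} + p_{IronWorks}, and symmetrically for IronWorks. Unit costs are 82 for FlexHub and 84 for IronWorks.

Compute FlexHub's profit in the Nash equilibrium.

14999.12

FlexHub's profit: π = (p_{FlexHub} − 82)(341 − 2p_{FlexHub} + p_{IronWorks}).
∂π/∂p_{FlexHub} = 505 − 4p_{FlexHub} + p_{IronWorks} = 0 ⇒ p_{FlexHub} = 126.25 + 0.25p_{IronWorks}.
Similarly p_{IronWorks} = 127.25 + 0.25p_{FlexHub}.
Solving the two reaction functions simultaneously: (1 − (0.25)(0.25))p_{FlexHub} = 126.25 + 0.25·127.25, so 0.9375p_{FlexHub} = 158.0625 and p_{FlexHub} = 168.6.
Then p_{IronWorks} = 127.25 + 0.25·168.6 = 169.4.
q_{FlexHub} = 341 − 2·168.6 + 169.4 = 173.2.
Profit = (168.6 − 82)·173.2 = 14999.12.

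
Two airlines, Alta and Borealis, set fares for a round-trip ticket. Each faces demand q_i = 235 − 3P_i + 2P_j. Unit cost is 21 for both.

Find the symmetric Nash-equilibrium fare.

Alta's profit: π = (P_{Alta} − 21)(235 − 3P_{Alta} + 2P_{Borealis}).
∂π/∂P_{Alta} = 298 − 6P_{Alta} + 2P_{Borealis} = 0 ⇒ P_{Alta} = 149/3 + (1/3)P_{Borealis}.
The game is symmetric, so in equilibrium P_{Borealis} = P_{Alta}: the reaction function gives (2/3)P_{Alta} = 149/3, hence P_{Alta} = 74.5.

74.5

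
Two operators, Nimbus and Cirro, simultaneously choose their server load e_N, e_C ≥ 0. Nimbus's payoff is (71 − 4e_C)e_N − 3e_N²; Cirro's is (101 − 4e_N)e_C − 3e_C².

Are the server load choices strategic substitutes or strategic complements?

Expanding Nimbus's payoff: 71e_N − 4e_Ce_N − 3e_N².
∂π/∂e_N = 71 − 4e_C − 6e_N = 0, so e_N = 71/6 − (2/3)e_C.
The best-response slope de_N/de_C = −2/3 < 0: the reaction function is downward-sloping, so the choices are strategic substitutes.

strategic substitutes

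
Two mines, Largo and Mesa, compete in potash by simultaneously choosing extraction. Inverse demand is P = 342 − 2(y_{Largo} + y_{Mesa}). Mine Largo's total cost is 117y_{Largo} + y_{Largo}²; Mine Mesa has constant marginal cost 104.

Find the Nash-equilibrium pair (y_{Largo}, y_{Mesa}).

21.2, 48.9

Mine Largo's profit: π = y_{Largo}(342 − 2(y_{Largo} + y_{Mesa})) − 117y_{Largo} − y_{Largo}².
∂π/∂y_{Largo} = 225 − 6y_{Largo} − 2y_{Mesa} = 0, so y_{Largo} = 37.5 − (1/3)y_{Mesa}.
For Mesa: ∂π/∂y_{Mesa} = 238 − 4y_{Mesa} − 2y_{Largo} = 0 ⇒ y_{Mesa} = 59.5 − 0.5y_{Largo}.
Plugging y_{Mesa} into Largo's best response: y_{Largo} = 37.5 − (1/3)(59.5 − 0.5y_{Largo}) ⇒ (5/6)y_{Largo} = 53/3, so y_{Largo} = 21.2.
Then y_{Mesa} = 59.5 − 0.5·21.2 = 48.9.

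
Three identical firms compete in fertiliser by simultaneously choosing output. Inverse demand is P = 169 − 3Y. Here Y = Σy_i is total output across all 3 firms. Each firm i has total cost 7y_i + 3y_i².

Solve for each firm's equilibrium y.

A representative firm's profit is π_i = y_i(169 − 3Y) − 7y_i − 3y_i², with Y = y_i + Σ_{j≠i} y_j.
First-order condition: 162 − 12y_i − 3Σ_{j≠i} y_j = 0.
Imposing symmetry (y_j = y for all j) turns Σ_{j≠i} y_j into 2y, so 162 = 18y and y = 9.

9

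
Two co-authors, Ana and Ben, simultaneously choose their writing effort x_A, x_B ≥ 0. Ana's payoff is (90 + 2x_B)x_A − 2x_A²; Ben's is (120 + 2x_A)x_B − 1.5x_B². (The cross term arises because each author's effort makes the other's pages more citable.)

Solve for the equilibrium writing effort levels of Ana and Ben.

63.75, 82.5

Expanding Ana's payoff: 90x_A + 2x_Bx_A − 2x_A².
∂π/∂x_A = 90 + 2x_B − 4x_A = 0, so x_A = 22.5 + 0.5x_B.
Likewise for Ben: x_B = 40 + (2/3)x_A.
Substituting the second reaction function into the first: x_A = 22.5 + 0.5(40 + (2/3)x_A), which gives (2/3)x_A = 42.5 ⇒ x_A = 63.75.
Then x_B = 40 + (2/3)·63.75 = 82.5.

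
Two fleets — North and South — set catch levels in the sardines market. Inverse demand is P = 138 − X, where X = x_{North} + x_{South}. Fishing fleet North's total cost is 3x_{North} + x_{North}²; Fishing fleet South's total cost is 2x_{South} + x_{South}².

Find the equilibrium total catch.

Fishing fleet North's profit: π = x_{North}(138 − (x_{North} + x_{South})) − 3x_{North} − x_{North}².
∂π/∂x_{North} = 135 − 4x_{North} − x_{South} = 0, so x_{North} = 33.75 − 0.25x_{South}.
By the same steps for South: x_{South} = 34 − 0.25x_{North}.
Solving the two reaction functions simultaneously: (1 − (−0.25)(−0.25))x_{North} = 33.75 − 0.25·34, so 0.9375x_{North} = 25.25 and x_{North} = 404/15.
Then x_{South} = 34 − 0.25·(404/15) = 409/15.
Total catch: 404/15 + 409/15 = 54.2.

54.2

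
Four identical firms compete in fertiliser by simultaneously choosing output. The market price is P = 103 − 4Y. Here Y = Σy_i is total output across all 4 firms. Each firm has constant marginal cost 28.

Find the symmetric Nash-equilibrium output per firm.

3.75

A representative firm's profit is π_i = y_i(103 − 4Y) − 28y_i, with Y = y_i + Σ_{j≠i} y_j.
First-order condition: 75 − 8y_i − 4Σ_{j≠i} y_j = 0.
With identical firms, set every y_j = y: then 75 − 8y − 12y = 0, i.e. y = 75/20 = 3.75.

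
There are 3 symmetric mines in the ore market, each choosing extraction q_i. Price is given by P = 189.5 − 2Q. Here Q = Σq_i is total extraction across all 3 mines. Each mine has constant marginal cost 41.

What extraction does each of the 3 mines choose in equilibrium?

A representative mine's profit is π_i = q_i(189.5 − 2Q) − 41q_i, with Q = q_i + Σ_{j≠i} q_j.
First-order condition: 148.5 − 4q_i − 2Σ_{j≠i} q_j = 0.
Imposing symmetry (q_j = q for all j) turns Σ_{j≠i} q_j into 2q, so 148.5 = 8q and q = 18.5625.

18.5625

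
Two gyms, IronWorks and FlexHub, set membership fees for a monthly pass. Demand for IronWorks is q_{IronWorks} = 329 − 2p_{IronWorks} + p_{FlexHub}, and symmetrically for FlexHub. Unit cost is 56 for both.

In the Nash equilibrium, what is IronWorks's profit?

16562

IronWorks's profit: π = (p_{IronWorks} − 56)(329 − 2p_{IronWorks} + p_{FlexHub}).
∂π/∂p_{IronWorks} = 441 − 4p_{IronWorks} + p_{FlexHub} = 0 ⇒ p_{IronWorks} = 110.25 + 0.25p_{FlexHub}.
By symmetry p_{FlexHub} = p_{IronWorks}; substituting into the reaction function, 0.75p_{IronWorks} = 110.25 and p_{IronWorks} = 147.
q_{IronWorks} = 329 − 2·147 + 147 = 182.
Profit = (147 − 56)·182 = 16562.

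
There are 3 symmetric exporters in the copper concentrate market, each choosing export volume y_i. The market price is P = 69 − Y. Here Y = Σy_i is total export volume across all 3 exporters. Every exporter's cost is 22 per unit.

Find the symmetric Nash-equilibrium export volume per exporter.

A representative exporter's profit is π_i = y_i(69 − Y) − 22y_i, with Y = y_i + Σ_{j≠i} y_j.
First-order condition: 47 − 2y_i − Σ_{j≠i} y_j = 0.
In a symmetric equilibrium every exporter chooses the same y, so Σ_{j≠i} y_j = 2y. The condition becomes 47 − 4y = 0, giving y = 47/4 = 11.75.

11.75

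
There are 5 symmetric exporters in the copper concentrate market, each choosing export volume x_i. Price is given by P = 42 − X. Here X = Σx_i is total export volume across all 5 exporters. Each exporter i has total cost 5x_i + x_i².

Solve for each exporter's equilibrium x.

A representative exporter's profit is π_i = x_i(42 − X) − 5x_i − x_i², with X = x_i + Σ_{j≠i} x_j.
First-order condition: 37 − 4x_i − Σ_{j≠i} x_j = 0.
In a symmetric equilibrium every exporter chooses the same x, so Σ_{j≠i} x_j = 4x. The condition becomes 37 − 8x = 0, giving x = 37/8 = 4.625.

4.625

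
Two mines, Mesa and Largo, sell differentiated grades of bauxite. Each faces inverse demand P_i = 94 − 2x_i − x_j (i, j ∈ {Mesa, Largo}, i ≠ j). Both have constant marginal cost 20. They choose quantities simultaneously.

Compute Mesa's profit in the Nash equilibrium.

Mine Mesa's profit: π = x_{Mesa}(94 − 2x_{Mesa} − x_{Largo}) − 20x_{Mesa}.
∂π/∂x_{Mesa} = 74 − 4x_{Mesa} − x_{Largo} = 0 ⇒ x_{Mesa} = 18.5 − 0.25x_{Largo}.
The game is symmetric, so in equilibrium x_{Largo} = x_{Mesa}: the reaction function gives 1.25x_{Mesa} = 18.5, hence x_{Mesa} = 14.8.
P_{Mesa} = 94 − 2·14.8 − 14.8 = 49.6.
Profit = (49.6 − 20)·14.8 = 438.08.

438.08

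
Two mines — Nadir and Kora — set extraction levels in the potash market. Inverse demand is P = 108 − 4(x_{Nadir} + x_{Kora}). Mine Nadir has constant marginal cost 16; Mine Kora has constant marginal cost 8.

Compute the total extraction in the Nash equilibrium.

Mine Nadir's profit: π = x_{Nadir}(108 − 4(x_{Nadir} + x_{Kora})) − 16x_{Nadir}.
∂π/∂x_{Nadir} = 92 − 8x_{Nadir} − 4x_{Kora} = 0, so x_{Nadir} = 11.5 − 0.5x_{Kora}.
By the same steps for Kora: x_{Kora} = 12.5 − 0.5x_{Nadir}.
Substituting the second reaction function into the first: x_{Nadir} = 11.5 − 0.5(12.5 − 0.5x_{Nadir}), which gives 0.75x_{Nadir} = 5.25 ⇒ x_{Nadir} = 7.
Then x_{Kora} = 12.5 − 0.5·7 = 9.
Total extraction: 7 + 9 = 16.

16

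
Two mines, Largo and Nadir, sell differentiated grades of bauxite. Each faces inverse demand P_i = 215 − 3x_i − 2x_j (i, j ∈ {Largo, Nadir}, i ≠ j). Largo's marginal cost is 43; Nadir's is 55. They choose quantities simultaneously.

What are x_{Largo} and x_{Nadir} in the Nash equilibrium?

Mine Largo's profit: π = x_{Largo}(215 − 3x_{Largo} − 2x_{Nadir}) − 43x_{Largo}.
∂π/∂x_{Largo} = 172 − 6x_{Largo} − 2x_{Nadir} = 0 ⇒ x_{Largo} = 86/3 − (1/3)x_{Nadir}.
Similarly x_{Nadir} = 80/3 − (1/3)x_{Largo}.
Plugging x_{Nadir} into Largo's best response: x_{Largo} = 86/3 − (1/3)(80/3 − (1/3)x_{Largo}) ⇒ (8/9)x_{Largo} = 178/9, so x_{Largo} = 22.25.
Then x_{Nadir} = 80/3 − (1/3)·22.25 = 19.25.

22.25, 19.25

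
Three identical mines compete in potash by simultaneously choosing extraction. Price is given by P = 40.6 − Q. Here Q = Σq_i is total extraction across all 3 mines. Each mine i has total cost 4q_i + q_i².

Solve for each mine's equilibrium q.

A representative mine's profit is π_i = q_i(40.6 − Q) − 4q_i − q_i², with Q = q_i + Σ_{j≠i} q_j.
First-order condition: 36.6 − 4q_i − Σ_{j≠i} q_j = 0.
With identical mines, set every q_j = q: then 36.6 − 4q − 2q = 0, i.e. q = 36.6/6 = 6.1.

6.1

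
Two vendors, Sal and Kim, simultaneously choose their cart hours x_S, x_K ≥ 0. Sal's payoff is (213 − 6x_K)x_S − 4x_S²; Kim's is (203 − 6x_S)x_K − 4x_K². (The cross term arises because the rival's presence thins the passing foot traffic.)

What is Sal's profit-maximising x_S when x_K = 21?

Expanding Sal's payoff: 213x_S − 6x_Kx_S − 4x_S².
∂π/∂x_S = 213 − 6x_K − 8x_S = 0, so x_S = 26.625 − 0.75x_K.
At x_K = 21: x_S = 26.625 − 0.75·21 = 10.875.

10.875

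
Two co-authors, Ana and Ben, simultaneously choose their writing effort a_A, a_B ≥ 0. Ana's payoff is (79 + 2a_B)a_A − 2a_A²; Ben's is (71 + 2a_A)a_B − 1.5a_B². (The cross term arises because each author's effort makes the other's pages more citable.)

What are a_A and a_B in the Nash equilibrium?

47.375, 55.25

Expanding Ana's payoff: 79a_A + 2a_Ba_A − 2a_A².
∂π/∂a_A = 79 + 2a_B − 4a_A = 0, so a_A = 19.75 + 0.5a_B.
Likewise for Ben: a_B = 71/3 + (2/3)a_A.
Substituting the second reaction function into the first: a_A = 19.75 + 0.5(71/3 + (2/3)a_A), which gives (2/3)a_A = 379/12 ⇒ a_A = 47.375.
Then a_B = 71/3 + (2/3)·47.375 = 55.25.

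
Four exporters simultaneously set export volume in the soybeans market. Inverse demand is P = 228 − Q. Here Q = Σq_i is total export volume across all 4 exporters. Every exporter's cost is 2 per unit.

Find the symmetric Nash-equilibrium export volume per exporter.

45.2

A representative exporter's profit is π_i = q_i(228 − Q) − 2q_i, with Q = q_i + Σ_{j≠i} q_j.
First-order condition: 226 − 2q_i − Σ_{j≠i} q_j = 0.
Imposing symmetry (q_j = q for all j) turns Σ_{j≠i} q_j into 3q, so 226 = 5q and q = 45.2.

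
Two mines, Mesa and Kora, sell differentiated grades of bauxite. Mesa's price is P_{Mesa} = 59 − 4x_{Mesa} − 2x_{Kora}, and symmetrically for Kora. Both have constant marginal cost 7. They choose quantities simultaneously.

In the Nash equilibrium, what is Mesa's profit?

108.16

Mine Mesa's profit: π = x_{Mesa}(59 − 4x_{Mesa} − 2x_{Kora}) − 7x_{Mesa}.
∂π/∂x_{Mesa} = 52 − 8x_{Mesa} − 2x_{Kora} = 0 ⇒ x_{Mesa} = 6.5 − 0.25x_{Kora}.
Setting x_{Mesa} = x_{Kora} in the reaction function: x_{Mesa} = 6.5 − 0.25x_{Mesa}, so x_{Mesa} = 6.5 / 1.25 = 5.2.
P_{Mesa} = 59 − 4·5.2 − 2·5.2 = 27.8.
Profit = (27.8 − 7)·5.2 = 108.16.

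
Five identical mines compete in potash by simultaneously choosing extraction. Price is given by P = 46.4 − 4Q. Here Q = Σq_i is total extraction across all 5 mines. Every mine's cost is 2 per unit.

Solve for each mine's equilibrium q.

A representative mine's profit is π_i = q_i(46.4 − 4Q) − 2q_i, with Q = q_i + Σ_{j≠i} q_j.
First-order condition: 44.4 − 8q_i − 4Σ_{j≠i} q_j = 0.
Imposing symmetry (q_j = q for all j) turns Σ_{j≠i} q_j into 4q, so 44.4 = 24q and q = 1.85.

1.85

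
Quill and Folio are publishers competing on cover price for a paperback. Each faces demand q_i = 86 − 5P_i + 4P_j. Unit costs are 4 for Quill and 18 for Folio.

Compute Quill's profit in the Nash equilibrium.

1445

Quill's profit: π = (P_{Quill} − 4)(86 − 5P_{Quill} + 4P_{Folio}).
∂π/∂P_{Quill} = 106 − 10P_{Quill} + 4P_{Folio} = 0 ⇒ P_{Quill} = 10.6 + 0.4P_{Folio}.
Similarly P_{Folio} = 17.6 + 0.4P_{Quill}.
Plugging P_{Folio} into Quill's best response: P_{Quill} = 10.6 + 0.4(17.6 + 0.4P_{Quill}) ⇒ 0.84P_{Quill} = 17.64, so P_{Quill} = 21.
Then P_{Folio} = 17.6 + 0.4·21 = 26.
q_{Quill} = 86 − 5·21 + 4·26 = 85.
Profit = (21 − 4)·85 = 1445.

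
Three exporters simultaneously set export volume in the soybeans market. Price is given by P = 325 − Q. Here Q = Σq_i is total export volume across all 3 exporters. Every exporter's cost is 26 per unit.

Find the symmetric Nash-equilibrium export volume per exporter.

74.75

A representative exporter's profit is π_i = q_i(325 − Q) − 26q_i, with Q = q_i + Σ_{j≠i} q_j.
First-order condition: 299 − 2q_i − Σ_{j≠i} q_j = 0.
In a symmetric equilibrium every exporter chooses the same q, so Σ_{j≠i} q_j = 2q. The condition becomes 299 − 4q = 0, giving q = 299/4 = 74.75.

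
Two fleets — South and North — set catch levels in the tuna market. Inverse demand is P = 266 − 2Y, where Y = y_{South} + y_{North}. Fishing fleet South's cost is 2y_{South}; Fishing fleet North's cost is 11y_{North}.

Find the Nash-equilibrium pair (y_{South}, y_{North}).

Fishing fleet South's profit: π = y_{South}(266 − 2(y_{South} + y_{North})) − 2y_{South}.
∂π/∂y_{South} = 264 − 4y_{South} − 2y_{North} = 0, so y_{South} = 66 − 0.5y_{North}.
By the same steps for North: y_{North} = 63.75 − 0.5y_{South}.
Substituting the second reaction function into the first: y_{South} = 66 − 0.5(63.75 − 0.5y_{South}), which gives 0.75y_{South} = 34.125 ⇒ y_{South} = 45.5.
Then y_{North} = 63.75 − 0.5·45.5 = 41.

45.5, 41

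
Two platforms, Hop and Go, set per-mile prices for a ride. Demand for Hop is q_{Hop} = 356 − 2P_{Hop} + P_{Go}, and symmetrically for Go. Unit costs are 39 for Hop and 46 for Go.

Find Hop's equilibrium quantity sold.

Hop's profit: π = (P_{Hop} − 39)(356 − 2P_{Hop} + P_{Go}).
∂π/∂P_{Hop} = 434 − 4P_{Hop} + P_{Go} = 0 ⇒ P_{Hop} = 108.5 + 0.25P_{Go}.
Similarly P_{Go} = 112 + 0.25P_{Hop}.
Plugging P_{Go} into Hop's best response: P_{Hop} = 108.5 + 0.25(112 + 0.25P_{Hop}) ⇒ 0.9375P_{Hop} = 136.5, so P_{Hop} = 145.6.
Then P_{Go} = 112 + 0.25·145.6 = 148.4.
q_{Hop} = 356 − 2·145.6 + 148.4 = 213.2.

213.2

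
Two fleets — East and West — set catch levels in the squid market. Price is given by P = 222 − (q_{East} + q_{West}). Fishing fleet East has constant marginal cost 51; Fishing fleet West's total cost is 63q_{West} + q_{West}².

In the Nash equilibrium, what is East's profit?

5625

Fishing fleet East's profit: π = q_{East}(222 − (q_{East} + q_{West})) − 51q_{East}.
∂π/∂q_{East} = 171 − 2q_{East} − q_{West} = 0, so q_{East} = 85.5 − 0.5q_{West}.
For West: ∂π/∂q_{West} = 159 − 4q_{West} − q_{East} = 0 ⇒ q_{West} = 39.75 − 0.25q_{East}.
Substituting the second reaction function into the first: q_{East} = 85.5 − 0.5(39.75 − 0.25q_{East}), which gives 0.875q_{East} = 65.625 ⇒ q_{East} = 75.
Then q_{West} = 39.75 − 0.25·75 = 21.
Price P = 222 − 96 = 126.
East's profit: (126 − 51)·75 = 5625.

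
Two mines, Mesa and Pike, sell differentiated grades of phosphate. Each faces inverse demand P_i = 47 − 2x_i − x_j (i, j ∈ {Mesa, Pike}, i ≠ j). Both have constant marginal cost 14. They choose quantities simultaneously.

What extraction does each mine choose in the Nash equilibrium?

6.6

Mine Mesa's profit: π = x_{Mesa}(47 − 2x_{Mesa} − x_{Pike}) − 14x_{Mesa}.
∂π/∂x_{Mesa} = 33 − 4x_{Mesa} − x_{Pike} = 0 ⇒ x_{Mesa} = 8.25 − 0.25x_{Pike}.
By symmetry x_{Pike} = x_{Mesa}; substituting into the reaction function, 1.25x_{Mesa} = 8.25 and x_{Mesa} = 6.6.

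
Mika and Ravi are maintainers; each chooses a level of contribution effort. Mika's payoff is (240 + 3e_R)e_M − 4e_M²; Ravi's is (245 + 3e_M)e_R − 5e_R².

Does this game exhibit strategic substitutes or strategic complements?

Expanding Mika's payoff: 240e_M + 3e_Re_M − 4e_M².
∂π/∂e_M = 240 + 3e_R − 8e_M = 0, so e_M = 30 + 0.375e_R.
The best-response slope de_M/de_R = 0.375 > 0: the reaction function is upward-sloping, so the choices are strategic complements.

strategic complements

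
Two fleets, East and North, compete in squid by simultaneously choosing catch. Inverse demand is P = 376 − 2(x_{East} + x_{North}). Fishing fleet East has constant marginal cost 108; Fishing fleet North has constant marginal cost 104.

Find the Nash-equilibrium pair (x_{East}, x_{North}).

44, 46

Fishing fleet East's profit: π = x_{East}(376 − 2(x_{East} + x_{North})) − 108x_{East}.
∂π/∂x_{East} = 268 − 4x_{East} − 2x_{North} = 0, so x_{East} = 67 − 0.5x_{North}.
By the same steps for North: x_{North} = 68 − 0.5x_{East}.
Substituting the second reaction function into the first: x_{East} = 67 − 0.5(68 − 0.5x_{East}), which gives 0.75x_{East} = 33 ⇒ x_{East} = 44.
Then x_{North} = 68 − 0.5·44 = 46.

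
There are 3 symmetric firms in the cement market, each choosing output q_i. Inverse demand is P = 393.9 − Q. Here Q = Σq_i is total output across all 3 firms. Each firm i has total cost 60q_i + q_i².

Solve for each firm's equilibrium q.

A representative firm's profit is π_i = q_i(393.9 − Q) − 60q_i − q_i², with Q = q_i + Σ_{j≠i} q_j.
First-order condition: 333.9 − 4q_i − Σ_{j≠i} q_j = 0.
With identical firms, set every q_j = q: then 333.9 − 4q − 2q = 0, i.e. q = 333.9/6 = 55.65.

55.65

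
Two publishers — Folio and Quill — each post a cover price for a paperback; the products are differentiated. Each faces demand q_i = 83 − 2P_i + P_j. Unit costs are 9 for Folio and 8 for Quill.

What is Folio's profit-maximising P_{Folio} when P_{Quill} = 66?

41.75

Folio's profit: π = (P_{Folio} − 9)(83 − 2P_{Folio} + P_{Quill}).
∂π/∂P_{Folio} = 101 − 4P_{Folio} + P_{Quill} = 0 ⇒ P_{Folio} = 25.25 + 0.25P_{Quill}.
At P_{Quill} = 66: P_{Folio} = 25.25 + 0.25·66 = 41.75.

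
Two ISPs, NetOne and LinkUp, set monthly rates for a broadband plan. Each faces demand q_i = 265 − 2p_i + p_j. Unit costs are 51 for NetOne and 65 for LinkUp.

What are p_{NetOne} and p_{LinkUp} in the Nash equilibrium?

NetOne's profit: π = (p_{NetOne} − 51)(265 − 2p_{NetOne} + p_{LinkUp}).
∂π/∂p_{NetOne} = 367 − 4p_{NetOne} + p_{LinkUp} = 0 ⇒ p_{NetOne} = 91.75 + 0.25p_{LinkUp}.
Similarly p_{LinkUp} = 98.75 + 0.25p_{NetOne}.
Plugging p_{LinkUp} into NetOne's best response: p_{NetOne} = 91.75 + 0.25(98.75 + 0.25p_{NetOne}) ⇒ 0.9375p_{NetOne} = 116.4375, so p_{NetOne} = 124.2.
Then p_{LinkUp} = 98.75 + 0.25·124.2 = 129.8.

124.2, 129.8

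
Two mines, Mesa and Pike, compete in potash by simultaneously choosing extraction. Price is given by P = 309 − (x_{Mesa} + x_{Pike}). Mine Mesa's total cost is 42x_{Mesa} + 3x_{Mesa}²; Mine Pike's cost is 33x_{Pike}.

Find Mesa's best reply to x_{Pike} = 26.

Mine Mesa's profit: π = x_{Mesa}(309 − (x_{Mesa} + x_{Pike})) − 42x_{Mesa} − 3x_{Mesa}².
∂π/∂x_{Mesa} = 267 − 8x_{Mesa} − x_{Pike} = 0, so x_{Mesa} = 33.375 − 0.125x_{Pike}.
At x_{Pike} = 26: x_{Mesa} = 33.375 − 0.125·26 = 30.125.

30.125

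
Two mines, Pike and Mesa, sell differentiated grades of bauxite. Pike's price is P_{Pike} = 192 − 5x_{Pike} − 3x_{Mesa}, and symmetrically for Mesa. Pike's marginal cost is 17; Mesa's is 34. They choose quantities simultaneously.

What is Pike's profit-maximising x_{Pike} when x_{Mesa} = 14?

Mine Pike's profit: π = x_{Pike}(192 − 5x_{Pike} − 3x_{Mesa}) − 17x_{Pike}.
∂π/∂x_{Pike} = 175 − 10x_{Pike} − 3x_{Mesa} = 0 ⇒ x_{Pike} = 17.5 − 0.3x_{Mesa}.
At x_{Mesa} = 14: x_{Pike} = 17.5 − 0.3·14 = 13.3.

13.3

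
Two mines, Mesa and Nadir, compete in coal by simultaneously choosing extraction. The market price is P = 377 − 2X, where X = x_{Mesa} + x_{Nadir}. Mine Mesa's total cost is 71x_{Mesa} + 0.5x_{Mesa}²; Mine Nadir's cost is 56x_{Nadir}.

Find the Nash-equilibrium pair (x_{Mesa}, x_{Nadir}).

36.375, 62.0625

Mine Mesa's profit: π = x_{Mesa}(377 − 2(x_{Mesa} + x_{Nadir})) − 71x_{Mesa} − 0.5x_{Mesa}².
∂π/∂x_{Mesa} = 306 − 5x_{Mesa} − 2x_{Nadir} = 0, so x_{Mesa} = 61.2 − 0.4x_{Nadir}.
For Nadir: ∂π/∂x_{Nadir} = 321 − 4x_{Nadir} − 2x_{Mesa} = 0 ⇒ x_{Nadir} = 80.25 − 0.5x_{Mesa}.
Solving the two reaction functions simultaneously: (1 − (−0.4)(−0.5))x_{Mesa} = 61.2 − 0.4·80.25, so 0.8x_{Mesa} = 29.1 and x_{Mesa} = 36.375.
Then x_{Nadir} = 80.25 − 0.5·36.375 = 62.0625.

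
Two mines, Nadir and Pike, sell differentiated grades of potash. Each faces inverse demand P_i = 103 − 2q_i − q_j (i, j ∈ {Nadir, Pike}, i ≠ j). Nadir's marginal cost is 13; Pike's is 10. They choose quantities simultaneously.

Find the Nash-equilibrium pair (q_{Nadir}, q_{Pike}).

Mine Nadir's profit: π = q_{Nadir}(103 − 2q_{Nadir} − q_{Pike}) − 13q_{Nadir}.
∂π/∂q_{Nadir} = 90 − 4q_{Nadir} − q_{Pike} = 0 ⇒ q_{Nadir} = 22.5 − 0.25q_{Pike}.
Similarly q_{Pike} = 23.25 − 0.25q_{Nadir}.
Plugging q_{Pike} into Nadir's best response: q_{Nadir} = 22.5 − 0.25(23.25 − 0.25q_{Nadir}) ⇒ 0.9375q_{Nadir} = 16.6875, so q_{Nadir} = 17.8.
Then q_{Pike} = 23.25 − 0.25·17.8 = 18.8.

17.8, 18.8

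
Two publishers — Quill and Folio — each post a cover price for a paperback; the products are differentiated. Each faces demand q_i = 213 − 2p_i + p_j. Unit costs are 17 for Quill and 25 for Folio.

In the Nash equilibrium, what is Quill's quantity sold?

Quill's profit: π = (p_{Quill} − 17)(213 − 2p_{Quill} + p_{Folio}).
∂π/∂p_{Quill} = 247 − 4p_{Quill} + p_{Folio} = 0 ⇒ p_{Quill} = 61.75 + 0.25p_{Folio}.
Similarly p_{Folio} = 65.75 + 0.25p_{Quill}.
Substituting the second reaction function into the first: p_{Quill} = 61.75 + 0.25(65.75 + 0.25p_{Quill}), which gives 0.9375p_{Quill} = 78.1875 ⇒ p_{Quill} = 83.4.
Then p_{Folio} = 65.75 + 0.25·83.4 = 86.6.
q_{Quill} = 213 − 2·83.4 + 86.6 = 132.8.

132.8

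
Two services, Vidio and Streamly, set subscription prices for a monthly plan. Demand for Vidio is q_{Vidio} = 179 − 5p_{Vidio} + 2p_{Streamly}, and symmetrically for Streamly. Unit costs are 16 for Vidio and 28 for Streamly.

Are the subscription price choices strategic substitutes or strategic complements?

Vidio's profit: π = (p_{Vidio} − 16)(179 − 5p_{Vidio} + 2p_{Streamly}).
∂π/∂p_{Vidio} = 259 − 10p_{Vidio} + 2p_{Streamly} = 0 ⇒ p_{Vidio} = 25.9 + 0.2p_{Streamly}.
The best-response slope dp_{Vidio}/dp_{Streamly} = 0.2 > 0: the reaction function is upward-sloping, so the choices are strategic complements.

strategic complements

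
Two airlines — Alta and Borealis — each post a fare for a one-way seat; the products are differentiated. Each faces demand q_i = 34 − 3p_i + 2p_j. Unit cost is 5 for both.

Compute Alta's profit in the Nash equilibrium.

157.6875

Alta's profit: π = (p_{Alta} − 5)(34 − 3p_{Alta} + 2p_{Borealis}).
∂π/∂p_{Alta} = 49 − 6p_{Alta} + 2p_{Borealis} = 0 ⇒ p_{Alta} = 49/6 + (1/3)p_{Borealis}.
Setting p_{Alta} = p_{Borealis} in the reaction function: p_{Alta} = 49/6 + (1/3)p_{Alta}, so p_{Alta} = (49/6) / (2/3) = 12.25.
q_{Alta} = 34 − 3·12.25 + 2·12.25 = 21.75.
Profit = (12.25 − 5)·21.75 = 157.6875.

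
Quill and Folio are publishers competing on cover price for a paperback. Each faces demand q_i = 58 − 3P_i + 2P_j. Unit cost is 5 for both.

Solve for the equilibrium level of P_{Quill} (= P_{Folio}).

Quill's profit: π = (P_{Quill} − 5)(58 − 3P_{Quill} + 2P_{Folio}).
∂π/∂P_{Quill} = 73 − 6P_{Quill} + 2P_{Folio} = 0 ⇒ P_{Quill} = 73/6 + (1/3)P_{Folio}.
Setting P_{Quill} = P_{Folio} in the reaction function: P_{Quill} = 73/6 + (1/3)P_{Quill}, so P_{Quill} = (73/6) / (2/3) = 18.25.

18.25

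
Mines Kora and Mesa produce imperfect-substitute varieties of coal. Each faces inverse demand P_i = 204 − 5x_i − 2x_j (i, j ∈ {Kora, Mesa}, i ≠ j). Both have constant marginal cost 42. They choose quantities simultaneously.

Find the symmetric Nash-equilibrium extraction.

Mine Kora's profit: π = x_{Kora}(204 − 5x_{Kora} − 2x_{Mesa}) − 42x_{Kora}.
∂π/∂x_{Kora} = 162 − 10x_{Kora} − 2x_{Mesa} = 0 ⇒ x_{Kora} = 16.2 − 0.2x_{Mesa}.
By symmetry x_{Mesa} = x_{Kora}; substituting into the reaction function, 1.2x_{Kora} = 16.2 and x_{Kora} = 13.5.

13.5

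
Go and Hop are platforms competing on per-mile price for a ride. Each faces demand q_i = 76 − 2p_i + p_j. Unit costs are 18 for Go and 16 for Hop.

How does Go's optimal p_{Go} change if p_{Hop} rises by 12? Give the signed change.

Go's profit: π = (p_{Go} − 18)(76 − 2p_{Go} + p_{Hop}).
∂π/∂p_{Go} = 112 − 4p_{Go} + p_{Hop} = 0 ⇒ p_{Go} = 28 + 0.25p_{Hop}.
The reaction-function slope is 0.25, so a 12-unit rise in p_{Hop} moves p_{Go} by 0.25 × 12 = 3. Go's best response rises — the actions are strategic complements.

3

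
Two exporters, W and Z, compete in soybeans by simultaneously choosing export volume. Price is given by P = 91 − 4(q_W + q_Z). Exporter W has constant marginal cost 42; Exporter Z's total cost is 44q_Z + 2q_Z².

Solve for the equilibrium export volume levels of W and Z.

Exporter W's profit: π = q_W(91 − 4(q_W + q_Z)) − 42q_W.
∂π/∂q_W = 49 − 8q_W − 4q_Z = 0, so q_W = 6.125 − 0.5q_Z.
For Z: ∂π/∂q_Z = 47 − 12q_Z − 4q_W = 0 ⇒ q_Z = 47/12 − (1/3)q_W.
Plugging q_Z into W's best response: q_W = 6.125 − 0.5(47/12 − (1/3)q_W) ⇒ (5/6)q_W = 25/6, so q_W = 5.
Then q_Z = 47/12 − (1/3)·5 = 2.25.

5, 2.25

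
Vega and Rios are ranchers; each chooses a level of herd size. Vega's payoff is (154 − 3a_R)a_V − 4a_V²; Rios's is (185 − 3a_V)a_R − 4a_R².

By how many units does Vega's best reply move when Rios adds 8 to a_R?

Expanding Vega's payoff: 154a_V − 3a_Ra_V − 4a_V².
∂π/∂a_V = 154 − 3a_R − 8a_V = 0, so a_V = 19.25 − 0.375a_R.
The reaction-function slope is −0.375, so an 8-unit rise in a_R moves a_V by −0.375 × 8 = −3. Vega's best response falls — the actions are strategic substitutes.

-3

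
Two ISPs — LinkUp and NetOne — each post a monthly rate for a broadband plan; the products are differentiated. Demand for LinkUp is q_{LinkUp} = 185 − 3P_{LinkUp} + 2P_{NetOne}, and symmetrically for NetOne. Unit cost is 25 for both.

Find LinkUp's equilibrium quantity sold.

LinkUp's profit: π = (P_{LinkUp} − 25)(185 − 3P_{LinkUp} + 2P_{NetOne}).
∂π/∂P_{LinkUp} = 260 − 6P_{LinkUp} + 2P_{NetOne} = 0 ⇒ P_{LinkUp} = 130/3 + (1/3)P_{NetOne}.
Setting P_{LinkUp} = P_{NetOne} in the reaction function: P_{LinkUp} = 130/3 + (1/3)P_{LinkUp}, so P_{LinkUp} = (130/3) / (2/3) = 65.
q_{LinkUp} = 185 − 3·65 + 2·65 = 120.

120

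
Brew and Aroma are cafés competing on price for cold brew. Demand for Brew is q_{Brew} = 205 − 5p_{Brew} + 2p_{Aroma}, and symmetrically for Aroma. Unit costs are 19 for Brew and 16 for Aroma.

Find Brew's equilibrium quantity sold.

Brew's profit: π = (p_{Brew} − 19)(205 − 5p_{Brew} + 2p_{Aroma}).
∂π/∂p_{Brew} = 300 − 10p_{Brew} + 2p_{Aroma} = 0 ⇒ p_{Brew} = 30 + 0.2p_{Aroma}.
Similarly p_{Aroma} = 28.5 + 0.2p_{Brew}.
Substituting the second reaction function into the first: p_{Brew} = 30 + 0.2(28.5 + 0.2p_{Brew}), which gives 0.96p_{Brew} = 35.7 ⇒ p_{Brew} = 37.1875.
Then p_{Aroma} = 28.5 + 0.2·37.1875 = 35.9375.
q_{Brew} = 205 − 5·37.1875 + 2·35.9375 = 90.9375.

90.9375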